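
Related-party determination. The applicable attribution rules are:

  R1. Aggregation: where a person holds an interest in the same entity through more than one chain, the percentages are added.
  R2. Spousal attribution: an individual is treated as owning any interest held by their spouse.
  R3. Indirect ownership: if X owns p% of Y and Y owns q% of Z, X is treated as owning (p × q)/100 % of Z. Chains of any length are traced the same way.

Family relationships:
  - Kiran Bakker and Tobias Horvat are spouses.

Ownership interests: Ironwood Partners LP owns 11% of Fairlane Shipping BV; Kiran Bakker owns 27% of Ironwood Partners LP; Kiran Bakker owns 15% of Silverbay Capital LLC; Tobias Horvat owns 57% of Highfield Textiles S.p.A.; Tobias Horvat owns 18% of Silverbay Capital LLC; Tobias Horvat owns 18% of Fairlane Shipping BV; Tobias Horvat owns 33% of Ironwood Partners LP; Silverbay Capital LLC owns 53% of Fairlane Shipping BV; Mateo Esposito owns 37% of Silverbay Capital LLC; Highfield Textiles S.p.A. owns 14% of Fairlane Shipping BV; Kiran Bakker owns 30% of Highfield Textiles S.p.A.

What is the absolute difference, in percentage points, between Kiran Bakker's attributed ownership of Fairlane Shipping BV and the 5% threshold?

By spousal attribution (R2), Kiran Bakker is treated as also owning Tobias Horvat's interest in Ironwood Partners LP, giving 27% + 33% = 60%.
By spousal attribution (R2), Kiran Bakker is treated as also owning Tobias Horvat's interest in Silverbay Capital LLC, giving 15% + 18% = 33%.
By spousal attribution (R2), Kiran Bakker is treated as also owning Tobias Horvat's interest in Highfield Textiles S.p.A, giving 30% + 57% = 87%.
By spousal attribution (R2), Kiran Bakker is treated as owning Tobias Horvat's 18% interest in Fairlane Shipping BV.
Chain via Ironwood Partners LP (R3): 60% × 11% = 6.6% of Fairlane Shipping BV.
Chain via Silverbay Capital LLC (R3): 33% × 53% = 17.49% of Fairlane Shipping BV.
Chain via Highfield Textiles S.p.A. (R3): 87% × 14% = 12.18% of Fairlane Shipping BV.
Direct interest in Fairlane Shipping BV: 18%.
Aggregating (R1): 6.6% + 17.49% + 12.18% + 18% = 54.27%.
54.27% exceeds the 5% threshold by 49.27 percentage points.

49.27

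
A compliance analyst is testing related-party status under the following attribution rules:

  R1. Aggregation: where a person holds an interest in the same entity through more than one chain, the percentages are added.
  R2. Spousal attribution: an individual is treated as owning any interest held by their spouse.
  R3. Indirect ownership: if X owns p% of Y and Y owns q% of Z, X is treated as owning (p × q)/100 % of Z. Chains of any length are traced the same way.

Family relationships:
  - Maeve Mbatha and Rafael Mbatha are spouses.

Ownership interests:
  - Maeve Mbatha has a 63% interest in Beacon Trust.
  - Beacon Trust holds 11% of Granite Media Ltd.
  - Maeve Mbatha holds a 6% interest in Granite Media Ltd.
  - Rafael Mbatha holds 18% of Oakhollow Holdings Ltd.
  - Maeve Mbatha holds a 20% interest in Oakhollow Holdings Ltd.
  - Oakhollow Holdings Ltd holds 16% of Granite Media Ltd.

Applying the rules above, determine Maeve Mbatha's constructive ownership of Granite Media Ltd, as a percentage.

19.01%

By spousal attribution (R2), Maeve Mbatha is treated as also owning Rafael Mbatha's interest in Oakhollow Holdings Ltd, giving 20% + 18% = 38%.
Chain via Beacon Trust (R3): 63% × 11% = 6.93% of Granite Media Ltd.
Chain via Oakhollow Holdings Ltd (R3): 38% × 16% = 6.08% of Granite Media Ltd.
Direct interest in Granite Media Ltd: 6%.
Aggregating (R1): 6.93% + 6.08% + 6% = 19.01%.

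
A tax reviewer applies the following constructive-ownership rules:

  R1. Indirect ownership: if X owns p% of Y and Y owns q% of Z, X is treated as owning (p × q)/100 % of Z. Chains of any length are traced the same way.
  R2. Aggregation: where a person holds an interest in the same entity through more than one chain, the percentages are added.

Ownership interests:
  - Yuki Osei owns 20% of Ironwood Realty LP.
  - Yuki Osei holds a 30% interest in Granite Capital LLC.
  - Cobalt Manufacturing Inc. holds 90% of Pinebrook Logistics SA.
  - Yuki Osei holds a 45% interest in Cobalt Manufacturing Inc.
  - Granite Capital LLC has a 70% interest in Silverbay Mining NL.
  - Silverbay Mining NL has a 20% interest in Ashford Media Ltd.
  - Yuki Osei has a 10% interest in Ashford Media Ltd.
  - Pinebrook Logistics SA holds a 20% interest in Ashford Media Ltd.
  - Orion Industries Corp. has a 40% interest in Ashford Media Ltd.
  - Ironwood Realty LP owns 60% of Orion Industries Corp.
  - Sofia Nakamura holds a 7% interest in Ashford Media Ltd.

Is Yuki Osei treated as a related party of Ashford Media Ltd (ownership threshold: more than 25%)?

Yes

Chain via Cobalt Manufacturing Inc. → Pinebrook Logistics SA (R1): 45% × 90% × 20% = 8.1% of Ashford Media Ltd.
Chain via Granite Capital LLC → Silverbay Mining NL (R1): 30% × 70% × 20% = 4.2% of Ashford Media Ltd.
Chain via Ironwood Realty LP → Orion Industries Corp. (R1): 20% × 60% × 40% = 4.8% of Ashford Media Ltd.
Direct interest in Ashford Media Ltd: 10%.
Aggregating (R2): 8.1% + 4.2% + 4.8% + 10% = 27.1%.
27.1% exceeds the 25% threshold, so Yuki is a related party to Ashford Media Ltd.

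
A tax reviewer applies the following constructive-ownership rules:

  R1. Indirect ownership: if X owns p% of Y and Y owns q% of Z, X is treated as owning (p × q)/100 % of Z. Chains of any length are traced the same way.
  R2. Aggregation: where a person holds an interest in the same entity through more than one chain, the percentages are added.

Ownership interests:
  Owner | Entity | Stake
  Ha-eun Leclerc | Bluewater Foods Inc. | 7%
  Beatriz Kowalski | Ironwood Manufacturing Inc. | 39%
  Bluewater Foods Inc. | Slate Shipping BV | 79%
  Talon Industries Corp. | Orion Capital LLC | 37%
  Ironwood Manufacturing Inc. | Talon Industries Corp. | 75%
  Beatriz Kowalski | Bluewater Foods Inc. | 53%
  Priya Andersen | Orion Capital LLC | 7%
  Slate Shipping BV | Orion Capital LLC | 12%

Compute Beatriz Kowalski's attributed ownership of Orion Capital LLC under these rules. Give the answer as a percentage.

15.8469%

Chain via Bluewater Foods Inc. → Slate Shipping BV (R1): 53% × 79% × 12% = 5.0244% of Orion Capital LLC.
Chain via Ironwood Manufacturing Inc. → Talon Industries Corp. (R1): 39% × 75% × 37% = 10.8225% of Orion Capital LLC.
Aggregating (R2): 5.0244% + 10.8225% = 15.8469%.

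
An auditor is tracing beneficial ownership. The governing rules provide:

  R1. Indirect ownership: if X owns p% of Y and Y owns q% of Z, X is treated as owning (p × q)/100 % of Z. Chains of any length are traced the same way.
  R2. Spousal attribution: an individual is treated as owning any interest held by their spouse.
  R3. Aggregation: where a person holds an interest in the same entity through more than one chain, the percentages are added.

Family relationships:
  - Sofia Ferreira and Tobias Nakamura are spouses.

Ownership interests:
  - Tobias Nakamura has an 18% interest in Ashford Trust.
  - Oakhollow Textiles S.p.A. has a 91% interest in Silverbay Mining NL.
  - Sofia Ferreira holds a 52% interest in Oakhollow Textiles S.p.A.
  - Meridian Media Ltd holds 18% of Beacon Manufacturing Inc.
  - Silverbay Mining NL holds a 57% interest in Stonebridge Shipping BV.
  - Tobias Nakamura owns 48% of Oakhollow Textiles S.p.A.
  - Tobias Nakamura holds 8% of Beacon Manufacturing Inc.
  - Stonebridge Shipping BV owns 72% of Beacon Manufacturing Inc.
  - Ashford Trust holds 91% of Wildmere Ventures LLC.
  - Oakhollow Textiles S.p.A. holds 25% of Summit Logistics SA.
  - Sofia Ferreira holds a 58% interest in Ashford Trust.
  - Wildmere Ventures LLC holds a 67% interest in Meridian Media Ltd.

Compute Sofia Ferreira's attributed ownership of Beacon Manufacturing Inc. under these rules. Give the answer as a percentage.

53.687096%

By spousal attribution (R2), Sofia Ferreira is treated as also owning Tobias Nakamura's interest in Ashford Trust, giving 58% + 18% = 76%.
By spousal attribution (R2), Sofia Ferreira is treated as also owning Tobias Nakamura's interest in Oakhollow Textiles S.p.A, giving 52% + 48% = 100%.
By spousal attribution (R2), Sofia Ferreira is treated as owning Tobias Nakamura's 8% interest in Beacon Manufacturing Inc.
Chain via Ashford Trust → Wildmere Ventures LLC → Meridian Media Ltd (R1): 76% × 91% × 67% × 18% = 8.340696% of Beacon Manufacturing Inc.
Chain via Oakhollow Textiles S.p.A. → Silverbay Mining NL → Stonebridge Shipping BV (R1): 100% × 91% × 57% × 72% = 37.3464% of Beacon Manufacturing Inc.
Direct interest in Beacon Manufacturing Inc: 8%.
Aggregating (R3): 8.340696% + 37.3464% + 8% = 53.687096%.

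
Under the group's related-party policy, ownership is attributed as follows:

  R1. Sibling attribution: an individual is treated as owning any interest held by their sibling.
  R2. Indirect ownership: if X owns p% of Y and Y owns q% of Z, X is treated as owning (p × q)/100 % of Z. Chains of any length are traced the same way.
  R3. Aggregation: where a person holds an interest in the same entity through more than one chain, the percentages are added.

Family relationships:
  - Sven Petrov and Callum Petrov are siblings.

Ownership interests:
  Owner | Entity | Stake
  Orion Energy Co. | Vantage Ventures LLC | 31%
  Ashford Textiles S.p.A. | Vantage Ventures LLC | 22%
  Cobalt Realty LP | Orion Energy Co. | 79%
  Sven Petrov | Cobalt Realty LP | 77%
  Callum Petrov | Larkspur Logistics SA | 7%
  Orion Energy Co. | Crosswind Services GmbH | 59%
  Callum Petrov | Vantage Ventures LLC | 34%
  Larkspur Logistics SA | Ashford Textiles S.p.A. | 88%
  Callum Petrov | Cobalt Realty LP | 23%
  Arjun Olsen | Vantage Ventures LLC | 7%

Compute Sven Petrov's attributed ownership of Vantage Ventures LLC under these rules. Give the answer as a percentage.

By sibling attribution (R1), Sven Petrov is treated as also owning Callum Petrov's interest in Cobalt Realty LP, giving 77% + 23% = 100%.
By sibling attribution (R1), Sven Petrov is treated as owning Callum Petrov's 7% interest in Larkspur Logistics SA.
By sibling attribution (R1), Sven Petrov is treated as owning Callum Petrov's 34% interest in Vantage Ventures LLC.
Chain via Cobalt Realty LP → Orion Energy Co. (R2): 100% × 79% × 31% = 24.49% of Vantage Ventures LLC.
Chain via Larkspur Logistics SA → Ashford Textiles S.p.A. (R2): 7% × 88% × 22% = 1.3552% of Vantage Ventures LLC.
Direct interest in Vantage Ventures LLC: 34%.
Aggregating (R3): 24.49% + 1.3552% + 34% = 59.8452%.

59.8452%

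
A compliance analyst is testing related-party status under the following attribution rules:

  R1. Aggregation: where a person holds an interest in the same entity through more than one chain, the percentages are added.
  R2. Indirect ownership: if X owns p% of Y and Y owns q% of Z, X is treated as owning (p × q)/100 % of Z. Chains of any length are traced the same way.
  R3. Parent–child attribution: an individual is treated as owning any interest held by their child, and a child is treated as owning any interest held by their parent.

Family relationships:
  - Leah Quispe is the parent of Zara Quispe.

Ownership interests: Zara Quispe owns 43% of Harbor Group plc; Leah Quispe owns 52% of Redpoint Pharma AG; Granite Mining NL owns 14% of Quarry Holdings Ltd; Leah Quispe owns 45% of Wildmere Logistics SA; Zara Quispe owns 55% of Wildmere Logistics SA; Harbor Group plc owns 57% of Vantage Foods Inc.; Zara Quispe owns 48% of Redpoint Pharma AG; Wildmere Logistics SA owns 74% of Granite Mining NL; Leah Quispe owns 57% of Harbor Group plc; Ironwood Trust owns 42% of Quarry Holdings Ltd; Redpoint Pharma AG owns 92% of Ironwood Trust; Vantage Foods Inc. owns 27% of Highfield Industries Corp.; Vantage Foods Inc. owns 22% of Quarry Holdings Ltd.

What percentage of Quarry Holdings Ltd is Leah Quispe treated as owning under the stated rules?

By parent–child attribution (R3), Leah Quispe is treated as also owning Zara Quispe's interest in Redpoint Pharma AG, giving 52% + 48% = 100%.
By parent–child attribution (R3), Leah Quispe is treated as also owning Zara Quispe's interest in Harbor Group plc, giving 57% + 43% = 100%.
By parent–child attribution (R3), Leah Quispe is treated as also owning Zara Quispe's interest in Wildmere Logistics SA, giving 45% + 55% = 100%.
Chain via Redpoint Pharma AG → Ironwood Trust (R2): 100% × 92% × 42% = 38.64% of Quarry Holdings Ltd.
Chain via Harbor Group plc → Vantage Foods Inc. (R2): 100% × 57% × 22% = 12.54% of Quarry Holdings Ltd.
Chain via Wildmere Logistics SA → Granite Mining NL (R2): 100% × 74% × 14% = 10.36% of Quarry Holdings Ltd.
Aggregating (R1): 38.64% + 12.54% + 10.36% = 61.54%.

61.54%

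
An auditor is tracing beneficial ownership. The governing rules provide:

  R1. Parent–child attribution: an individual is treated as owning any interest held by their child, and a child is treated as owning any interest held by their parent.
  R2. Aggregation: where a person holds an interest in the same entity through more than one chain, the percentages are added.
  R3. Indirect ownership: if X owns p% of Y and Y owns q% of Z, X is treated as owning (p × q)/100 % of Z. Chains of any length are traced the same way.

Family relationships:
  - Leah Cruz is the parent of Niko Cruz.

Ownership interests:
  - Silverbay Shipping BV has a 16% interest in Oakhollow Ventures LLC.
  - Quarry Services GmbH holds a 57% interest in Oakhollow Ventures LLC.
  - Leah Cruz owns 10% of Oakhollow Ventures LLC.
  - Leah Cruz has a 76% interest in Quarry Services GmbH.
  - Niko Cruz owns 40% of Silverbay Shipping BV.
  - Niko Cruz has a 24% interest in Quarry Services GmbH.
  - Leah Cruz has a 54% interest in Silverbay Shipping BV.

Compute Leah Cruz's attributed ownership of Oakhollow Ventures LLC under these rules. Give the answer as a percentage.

82.04%

By parent–child attribution (R1), Leah Cruz is treated as also owning Niko Cruz's interest in Quarry Services GmbH, giving 76% + 24% = 100%.
By parent–child attribution (R1), Leah Cruz is treated as also owning Niko Cruz's interest in Silverbay Shipping BV, giving 54% + 40% = 94%.
Chain via Quarry Services GmbH (R3): 100% × 57% = 57% of Oakhollow Ventures LLC.
Chain via Silverbay Shipping BV (R3): 94% × 16% = 15.04% of Oakhollow Ventures LLC.
Direct interest in Oakhollow Ventures LLC: 10%.
Aggregating (R2): 57% + 15.04% + 10% = 82.04%.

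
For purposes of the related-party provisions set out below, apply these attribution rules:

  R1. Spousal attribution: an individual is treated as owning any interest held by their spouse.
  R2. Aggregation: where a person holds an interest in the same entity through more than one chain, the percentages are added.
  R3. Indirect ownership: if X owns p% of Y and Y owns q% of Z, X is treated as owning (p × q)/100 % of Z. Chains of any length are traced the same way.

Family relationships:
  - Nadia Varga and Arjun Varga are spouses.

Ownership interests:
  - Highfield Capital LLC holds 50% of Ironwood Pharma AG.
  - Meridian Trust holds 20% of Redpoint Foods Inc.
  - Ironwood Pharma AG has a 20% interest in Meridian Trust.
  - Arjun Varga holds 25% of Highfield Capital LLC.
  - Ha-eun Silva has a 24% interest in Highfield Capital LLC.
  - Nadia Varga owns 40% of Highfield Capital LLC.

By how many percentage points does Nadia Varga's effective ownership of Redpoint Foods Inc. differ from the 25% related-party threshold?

23.7

By spousal attribution (R1), Nadia Varga is treated as also owning Arjun Varga's interest in Highfield Capital LLC, giving 40% + 25% = 65%.
Chain via Highfield Capital LLC → Ironwood Pharma AG → Meridian Trust (R3): 65% × 50% × 20% × 20% = 1.3% of Redpoint Foods Inc.
1.3% falls short of the 25% threshold by 23.7 percentage points.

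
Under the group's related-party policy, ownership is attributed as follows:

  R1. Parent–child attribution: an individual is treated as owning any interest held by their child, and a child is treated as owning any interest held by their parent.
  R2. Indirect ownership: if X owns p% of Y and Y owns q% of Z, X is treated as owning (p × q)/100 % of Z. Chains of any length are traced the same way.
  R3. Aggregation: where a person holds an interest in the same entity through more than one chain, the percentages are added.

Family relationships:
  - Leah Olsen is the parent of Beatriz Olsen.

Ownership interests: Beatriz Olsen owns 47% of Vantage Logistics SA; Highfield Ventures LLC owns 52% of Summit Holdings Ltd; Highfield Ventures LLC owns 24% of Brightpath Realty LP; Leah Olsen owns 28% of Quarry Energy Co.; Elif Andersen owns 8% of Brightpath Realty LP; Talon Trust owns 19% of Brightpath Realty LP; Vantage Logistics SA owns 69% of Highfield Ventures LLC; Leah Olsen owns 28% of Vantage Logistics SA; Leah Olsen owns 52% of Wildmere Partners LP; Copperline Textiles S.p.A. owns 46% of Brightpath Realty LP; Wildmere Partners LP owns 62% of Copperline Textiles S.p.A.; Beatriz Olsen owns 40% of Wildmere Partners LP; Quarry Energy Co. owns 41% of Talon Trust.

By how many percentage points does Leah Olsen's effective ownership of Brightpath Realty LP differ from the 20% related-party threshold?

By parent–child attribution (R1), Leah Olsen is treated as also owning Beatriz Olsen's interest in Vantage Logistics SA, giving 28% + 47% = 75%.
By parent–child attribution (R1), Leah Olsen is treated as also owning Beatriz Olsen's interest in Wildmere Partners LP, giving 52% + 40% = 92%.
Chain via Quarry Energy Co. → Talon Trust (R2): 28% × 41% × 19% = 2.1812% of Brightpath Realty LP.
Chain via Vantage Logistics SA → Highfield Ventures LLC (R2): 75% × 69% × 24% = 12.42% of Brightpath Realty LP.
Chain via Wildmere Partners LP → Copperline Textiles S.p.A. (R2): 92% × 62% × 46% = 26.2384% of Brightpath Realty LP.
Aggregating (R3): 2.1812% + 12.42% + 26.2384% = 40.8396%.
40.8396% exceeds the 20% threshold by 20.8396 percentage points.

20.8396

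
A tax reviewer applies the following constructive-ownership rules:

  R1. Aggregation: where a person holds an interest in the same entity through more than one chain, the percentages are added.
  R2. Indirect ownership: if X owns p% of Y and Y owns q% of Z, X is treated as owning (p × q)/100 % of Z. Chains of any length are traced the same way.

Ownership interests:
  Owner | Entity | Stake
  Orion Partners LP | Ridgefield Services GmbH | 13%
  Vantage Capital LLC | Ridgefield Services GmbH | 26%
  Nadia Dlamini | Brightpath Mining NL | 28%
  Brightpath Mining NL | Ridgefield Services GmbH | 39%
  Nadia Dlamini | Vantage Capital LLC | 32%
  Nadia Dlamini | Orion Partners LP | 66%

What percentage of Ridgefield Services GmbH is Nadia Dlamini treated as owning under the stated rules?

Chain via Orion Partners LP (R2): 66% × 13% = 8.58% of Ridgefield Services GmbH.
Chain via Brightpath Mining NL (R2): 28% × 39% = 10.92% of Ridgefield Services GmbH.
Chain via Vantage Capital LLC (R2): 32% × 26% = 8.32% of Ridgefield Services GmbH.
Aggregating (R1): 8.58% + 10.92% + 8.32% = 27.82%.

27.82%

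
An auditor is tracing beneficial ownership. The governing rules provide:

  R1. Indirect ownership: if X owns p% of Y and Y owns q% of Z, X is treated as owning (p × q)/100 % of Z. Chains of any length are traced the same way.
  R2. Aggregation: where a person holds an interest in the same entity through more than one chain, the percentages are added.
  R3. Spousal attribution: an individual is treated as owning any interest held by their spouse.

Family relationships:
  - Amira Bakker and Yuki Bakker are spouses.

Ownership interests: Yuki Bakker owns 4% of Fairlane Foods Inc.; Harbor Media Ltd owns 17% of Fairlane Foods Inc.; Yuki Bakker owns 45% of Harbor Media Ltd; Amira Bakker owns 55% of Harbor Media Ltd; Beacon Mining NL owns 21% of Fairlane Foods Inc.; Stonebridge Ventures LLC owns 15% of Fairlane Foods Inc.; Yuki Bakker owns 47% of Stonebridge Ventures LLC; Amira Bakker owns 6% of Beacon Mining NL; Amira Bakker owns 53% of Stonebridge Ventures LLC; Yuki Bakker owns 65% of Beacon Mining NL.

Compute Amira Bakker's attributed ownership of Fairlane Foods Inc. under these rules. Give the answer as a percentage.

By spousal attribution (R3), Amira Bakker is treated as also owning Yuki Bakker's interest in Beacon Mining NL, giving 6% + 65% = 71%.
By spousal attribution (R3), Amira Bakker is treated as also owning Yuki Bakker's interest in Harbor Media Ltd, giving 55% + 45% = 100%.
By spousal attribution (R3), Amira Bakker is treated as also owning Yuki Bakker's interest in Stonebridge Ventures LLC, giving 53% + 47% = 100%.
By spousal attribution (R3), Amira Bakker is treated as owning Yuki Bakker's 4% interest in Fairlane Foods Inc.
Chain via Beacon Mining NL (R1): 71% × 21% = 14.91% of Fairlane Foods Inc.
Chain via Harbor Media Ltd (R1): 100% × 17% = 17% of Fairlane Foods Inc.
Chain via Stonebridge Ventures LLC (R1): 100% × 15% = 15% of Fairlane Foods Inc.
Direct interest in Fairlane Foods Inc: 4%.
Aggregating (R2): 14.91% + 17% + 15% + 4% = 50.91%.

50.91%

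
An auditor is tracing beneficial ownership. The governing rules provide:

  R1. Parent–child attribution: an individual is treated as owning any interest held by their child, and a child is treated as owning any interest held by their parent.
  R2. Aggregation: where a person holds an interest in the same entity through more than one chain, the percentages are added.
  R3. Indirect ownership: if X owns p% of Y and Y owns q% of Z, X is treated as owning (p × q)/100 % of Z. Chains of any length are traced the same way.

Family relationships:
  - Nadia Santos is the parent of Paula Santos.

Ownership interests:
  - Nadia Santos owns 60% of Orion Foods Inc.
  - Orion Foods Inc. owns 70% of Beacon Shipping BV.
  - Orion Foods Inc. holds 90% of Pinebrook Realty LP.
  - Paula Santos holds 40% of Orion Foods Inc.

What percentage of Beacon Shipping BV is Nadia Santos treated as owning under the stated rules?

70%

By parent–child attribution (R1), Nadia Santos is treated as also owning Paula Santos's interest in Orion Foods Inc, giving 60% + 40% = 100%.
Chain via Orion Foods Inc. (R3): 100% × 70% = 70% of Beacon Shipping BV.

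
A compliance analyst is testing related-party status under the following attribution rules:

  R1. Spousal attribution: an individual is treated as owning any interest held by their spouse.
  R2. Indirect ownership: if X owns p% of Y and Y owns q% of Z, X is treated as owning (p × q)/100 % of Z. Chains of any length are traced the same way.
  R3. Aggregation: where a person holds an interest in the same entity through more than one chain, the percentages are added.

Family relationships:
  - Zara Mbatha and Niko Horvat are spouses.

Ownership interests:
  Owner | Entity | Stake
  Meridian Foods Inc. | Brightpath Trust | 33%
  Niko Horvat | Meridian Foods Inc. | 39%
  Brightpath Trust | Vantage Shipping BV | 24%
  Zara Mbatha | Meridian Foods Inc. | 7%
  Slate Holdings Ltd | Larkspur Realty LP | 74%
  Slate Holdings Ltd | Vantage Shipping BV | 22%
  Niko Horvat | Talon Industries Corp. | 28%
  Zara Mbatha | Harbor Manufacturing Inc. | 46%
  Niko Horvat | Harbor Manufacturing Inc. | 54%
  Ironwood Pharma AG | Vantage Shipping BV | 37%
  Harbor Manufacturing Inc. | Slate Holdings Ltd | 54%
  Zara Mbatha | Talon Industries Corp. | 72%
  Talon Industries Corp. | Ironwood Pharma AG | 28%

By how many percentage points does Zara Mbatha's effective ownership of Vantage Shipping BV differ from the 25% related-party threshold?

By spousal attribution (R1), Zara Mbatha is treated as also owning Niko Horvat's interest in Harbor Manufacturing Inc, giving 46% + 54% = 100%.
By spousal attribution (R1), Zara Mbatha is treated as also owning Niko Horvat's interest in Talon Industries Corp, giving 72% + 28% = 100%.
By spousal attribution (R1), Zara Mbatha is treated as also owning Niko Horvat's interest in Meridian Foods Inc, giving 7% + 39% = 46%.
Chain via Harbor Manufacturing Inc. → Slate Holdings Ltd (R2): 100% × 54% × 22% = 11.88% of Vantage Shipping BV.
Chain via Talon Industries Corp. → Ironwood Pharma AG (R2): 100% × 28% × 37% = 10.36% of Vantage Shipping BV.
Chain via Meridian Foods Inc. → Brightpath Trust (R2): 46% × 33% × 24% = 3.6432% of Vantage Shipping BV.
Aggregating (R3): 11.88% + 10.36% + 3.6432% = 25.8832%.
25.8832% exceeds the 25% threshold by 0.8832 percentage points.

0.8832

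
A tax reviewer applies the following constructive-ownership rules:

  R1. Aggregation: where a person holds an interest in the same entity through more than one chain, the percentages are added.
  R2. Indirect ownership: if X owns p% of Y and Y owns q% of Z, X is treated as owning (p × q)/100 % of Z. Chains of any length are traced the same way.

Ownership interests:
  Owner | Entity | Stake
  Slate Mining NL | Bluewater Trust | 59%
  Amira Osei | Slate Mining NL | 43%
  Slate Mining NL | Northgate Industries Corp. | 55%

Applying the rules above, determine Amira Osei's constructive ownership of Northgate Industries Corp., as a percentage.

Chain via Slate Mining NL (R2): 43% × 55% = 23.65% of Northgate Industries Corp.

23.65%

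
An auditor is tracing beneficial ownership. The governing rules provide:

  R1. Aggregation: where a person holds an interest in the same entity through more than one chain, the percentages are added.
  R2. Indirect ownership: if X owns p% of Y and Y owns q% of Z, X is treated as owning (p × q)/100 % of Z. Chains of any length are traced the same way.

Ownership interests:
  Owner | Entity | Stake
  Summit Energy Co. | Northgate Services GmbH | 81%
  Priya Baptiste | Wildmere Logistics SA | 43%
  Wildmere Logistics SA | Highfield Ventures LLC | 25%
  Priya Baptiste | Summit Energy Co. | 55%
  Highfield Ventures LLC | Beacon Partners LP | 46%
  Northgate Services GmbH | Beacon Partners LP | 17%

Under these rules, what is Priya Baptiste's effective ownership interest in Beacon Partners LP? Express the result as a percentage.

Chain via Summit Energy Co. → Northgate Services GmbH (R2): 55% × 81% × 17% = 7.5735% of Beacon Partners LP.
Chain via Wildmere Logistics SA → Highfield Ventures LLC (R2): 43% × 25% × 46% = 4.945% of Beacon Partners LP.
Aggregating (R1): 7.5735% + 4.945% = 12.5185%.

12.5185%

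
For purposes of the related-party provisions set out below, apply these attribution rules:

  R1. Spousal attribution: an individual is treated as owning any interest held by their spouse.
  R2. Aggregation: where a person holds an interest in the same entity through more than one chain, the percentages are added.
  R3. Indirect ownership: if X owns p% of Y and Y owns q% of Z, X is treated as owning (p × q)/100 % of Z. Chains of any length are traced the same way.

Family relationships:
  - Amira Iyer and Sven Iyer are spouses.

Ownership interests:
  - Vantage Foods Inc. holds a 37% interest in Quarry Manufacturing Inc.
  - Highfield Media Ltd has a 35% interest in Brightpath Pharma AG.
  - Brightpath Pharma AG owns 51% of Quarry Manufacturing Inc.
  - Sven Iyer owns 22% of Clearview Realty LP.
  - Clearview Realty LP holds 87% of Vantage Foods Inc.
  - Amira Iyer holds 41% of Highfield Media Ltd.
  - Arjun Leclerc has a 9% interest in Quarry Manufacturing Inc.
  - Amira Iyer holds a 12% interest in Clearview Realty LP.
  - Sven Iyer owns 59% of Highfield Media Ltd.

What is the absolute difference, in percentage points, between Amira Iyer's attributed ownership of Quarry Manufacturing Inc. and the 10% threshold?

By spousal attribution (R1), Amira Iyer is treated as also owning Sven Iyer's interest in Clearview Realty LP, giving 12% + 22% = 34%.
By spousal attribution (R1), Amira Iyer is treated as also owning Sven Iyer's interest in Highfield Media Ltd, giving 41% + 59% = 100%.
Chain via Clearview Realty LP → Vantage Foods Inc. (R3): 34% × 87% × 37% = 10.9446% of Quarry Manufacturing Inc.
Chain via Highfield Media Ltd → Brightpath Pharma AG (R3): 100% × 35% × 51% = 17.85% of Quarry Manufacturing Inc.
Aggregating (R2): 10.9446% + 17.85% = 28.7946%.
28.7946% exceeds the 10% threshold by 18.7946 percentage points.

18.7946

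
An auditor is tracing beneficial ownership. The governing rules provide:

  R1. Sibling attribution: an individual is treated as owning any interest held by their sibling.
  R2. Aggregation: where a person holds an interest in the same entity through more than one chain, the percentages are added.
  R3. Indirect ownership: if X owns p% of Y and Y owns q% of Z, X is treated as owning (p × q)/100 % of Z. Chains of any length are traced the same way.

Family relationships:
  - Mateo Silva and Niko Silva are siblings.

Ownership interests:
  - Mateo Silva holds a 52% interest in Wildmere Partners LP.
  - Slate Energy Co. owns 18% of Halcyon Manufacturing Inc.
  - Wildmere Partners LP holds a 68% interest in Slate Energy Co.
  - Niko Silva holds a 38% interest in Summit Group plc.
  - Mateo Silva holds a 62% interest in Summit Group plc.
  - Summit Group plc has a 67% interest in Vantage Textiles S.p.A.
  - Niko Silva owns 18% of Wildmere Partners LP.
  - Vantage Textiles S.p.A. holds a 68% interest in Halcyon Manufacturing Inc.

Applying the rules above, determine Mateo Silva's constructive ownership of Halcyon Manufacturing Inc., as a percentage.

54.128%

By sibling attribution (R1), Mateo Silva is treated as also owning Niko Silva's interest in Wildmere Partners LP, giving 52% + 18% = 70%.
By sibling attribution (R1), Mateo Silva is treated as also owning Niko Silva's interest in Summit Group plc, giving 62% + 38% = 100%.
Chain via Wildmere Partners LP → Slate Energy Co. (R3): 70% × 68% × 18% = 8.568% of Halcyon Manufacturing Inc.
Chain via Summit Group plc → Vantage Textiles S.p.A. (R3): 100% × 67% × 68% = 45.56% of Halcyon Manufacturing Inc.
Aggregating (R2): 8.568% + 45.56% = 54.128%.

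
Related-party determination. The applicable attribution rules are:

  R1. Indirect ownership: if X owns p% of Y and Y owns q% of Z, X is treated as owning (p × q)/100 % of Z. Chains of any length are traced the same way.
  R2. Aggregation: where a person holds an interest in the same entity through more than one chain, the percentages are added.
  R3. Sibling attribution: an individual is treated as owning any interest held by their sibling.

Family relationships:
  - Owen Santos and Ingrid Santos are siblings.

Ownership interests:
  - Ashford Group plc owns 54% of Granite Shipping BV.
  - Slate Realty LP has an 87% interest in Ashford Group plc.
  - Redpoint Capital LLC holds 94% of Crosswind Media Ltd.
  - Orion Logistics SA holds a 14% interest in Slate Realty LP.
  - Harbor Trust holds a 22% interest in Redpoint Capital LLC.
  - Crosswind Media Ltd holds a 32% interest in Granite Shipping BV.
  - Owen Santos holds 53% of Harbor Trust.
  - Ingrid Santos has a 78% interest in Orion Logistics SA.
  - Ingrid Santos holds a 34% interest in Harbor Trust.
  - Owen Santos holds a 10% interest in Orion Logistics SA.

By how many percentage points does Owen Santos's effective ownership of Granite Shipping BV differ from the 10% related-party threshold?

By sibling attribution (R3), Owen Santos is treated as also owning Ingrid Santos's interest in Orion Logistics SA, giving 10% + 78% = 88%.
By sibling attribution (R3), Owen Santos is treated as also owning Ingrid Santos's interest in Harbor Trust, giving 53% + 34% = 87%.
Chain via Orion Logistics SA → Slate Realty LP → Ashford Group plc (R1): 88% × 14% × 87% × 54% = 5.787936% of Granite Shipping BV.
Chain via Harbor Trust → Redpoint Capital LLC → Crosswind Media Ltd (R1): 87% × 22% × 94% × 32% = 5.757312% of Granite Shipping BV.
Aggregating (R2): 5.787936% + 5.757312% = 11.545248%.
11.545248% exceeds the 10% threshold by 1.545248 percentage points.

1.545248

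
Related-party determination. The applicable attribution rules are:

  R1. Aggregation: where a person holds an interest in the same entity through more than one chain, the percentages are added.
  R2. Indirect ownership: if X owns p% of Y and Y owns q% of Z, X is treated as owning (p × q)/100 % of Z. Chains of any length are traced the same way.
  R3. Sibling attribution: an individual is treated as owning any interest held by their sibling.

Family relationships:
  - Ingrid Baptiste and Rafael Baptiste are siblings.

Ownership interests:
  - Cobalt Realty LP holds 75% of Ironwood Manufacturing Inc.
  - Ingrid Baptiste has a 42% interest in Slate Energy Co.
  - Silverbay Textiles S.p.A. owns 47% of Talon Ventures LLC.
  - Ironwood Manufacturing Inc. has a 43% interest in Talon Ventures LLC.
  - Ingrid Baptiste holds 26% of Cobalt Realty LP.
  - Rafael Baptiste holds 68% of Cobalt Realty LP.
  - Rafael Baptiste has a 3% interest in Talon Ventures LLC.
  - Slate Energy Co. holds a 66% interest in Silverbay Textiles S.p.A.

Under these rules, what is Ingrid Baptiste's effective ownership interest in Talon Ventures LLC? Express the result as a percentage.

By sibling attribution (R3), Ingrid Baptiste is treated as also owning Rafael Baptiste's interest in Cobalt Realty LP, giving 26% + 68% = 94%.
By sibling attribution (R3), Ingrid Baptiste is treated as owning Rafael Baptiste's 3% interest in Talon Ventures LLC.
Chain via Slate Energy Co. → Silverbay Textiles S.p.A. (R2): 42% × 66% × 47% = 13.0284% of Talon Ventures LLC.
Chain via Cobalt Realty LP → Ironwood Manufacturing Inc. (R2): 94% × 75% × 43% = 30.315% of Talon Ventures LLC.
Direct interest in Talon Ventures LLC: 3%.
Aggregating (R1): 13.0284% + 30.315% + 3% = 46.3434%.

46.3434%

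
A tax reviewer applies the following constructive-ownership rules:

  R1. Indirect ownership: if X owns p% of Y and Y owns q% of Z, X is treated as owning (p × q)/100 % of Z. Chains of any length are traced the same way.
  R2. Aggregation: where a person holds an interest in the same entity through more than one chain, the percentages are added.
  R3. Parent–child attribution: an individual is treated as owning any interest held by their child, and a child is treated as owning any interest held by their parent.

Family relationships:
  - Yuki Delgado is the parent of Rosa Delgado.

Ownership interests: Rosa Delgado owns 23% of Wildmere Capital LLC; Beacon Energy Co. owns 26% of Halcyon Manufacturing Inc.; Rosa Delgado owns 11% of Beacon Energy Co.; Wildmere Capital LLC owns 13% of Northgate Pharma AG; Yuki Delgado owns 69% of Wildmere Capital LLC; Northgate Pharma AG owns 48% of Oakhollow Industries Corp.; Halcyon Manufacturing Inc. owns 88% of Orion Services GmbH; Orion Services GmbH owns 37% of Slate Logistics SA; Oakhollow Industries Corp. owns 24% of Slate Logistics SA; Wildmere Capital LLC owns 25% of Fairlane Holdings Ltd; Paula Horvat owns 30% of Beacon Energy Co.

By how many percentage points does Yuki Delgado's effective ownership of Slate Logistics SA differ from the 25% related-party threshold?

22.690992

By parent–child attribution (R3), Yuki Delgado is treated as also owning Rosa Delgado's interest in Wildmere Capital LLC, giving 69% + 23% = 92%.
By parent–child attribution (R3), Yuki Delgado is treated as owning Rosa Delgado's 11% interest in Beacon Energy Co.
Chain via Wildmere Capital LLC → Northgate Pharma AG → Oakhollow Industries Corp. (R1): 92% × 13% × 48% × 24% = 1.377792% of Slate Logistics SA.
Chain via Beacon Energy Co. → Halcyon Manufacturing Inc. → Orion Services GmbH (R1): 11% × 26% × 88% × 37% = 0.931216% of Slate Logistics SA.
Aggregating (R2): 1.377792% + 0.931216% = 2.309008%.
2.309008% falls short of the 25% threshold by 22.690992 percentage points.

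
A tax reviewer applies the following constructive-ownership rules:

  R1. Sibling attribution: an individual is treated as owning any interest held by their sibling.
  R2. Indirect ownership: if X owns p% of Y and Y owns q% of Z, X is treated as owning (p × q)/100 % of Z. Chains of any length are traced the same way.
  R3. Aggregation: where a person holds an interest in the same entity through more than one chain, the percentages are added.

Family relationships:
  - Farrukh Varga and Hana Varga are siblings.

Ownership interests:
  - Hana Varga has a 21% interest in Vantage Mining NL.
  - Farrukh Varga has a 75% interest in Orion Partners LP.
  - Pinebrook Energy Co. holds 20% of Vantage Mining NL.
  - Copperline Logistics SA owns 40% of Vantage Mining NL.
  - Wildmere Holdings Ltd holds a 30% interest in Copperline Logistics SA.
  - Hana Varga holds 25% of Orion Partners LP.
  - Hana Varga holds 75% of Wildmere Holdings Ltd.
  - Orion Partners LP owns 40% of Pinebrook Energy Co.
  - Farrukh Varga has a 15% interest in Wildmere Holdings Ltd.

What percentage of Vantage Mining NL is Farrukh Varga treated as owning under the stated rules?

39.8%

By sibling attribution (R1), Farrukh Varga is treated as also owning Hana Varga's interest in Wildmere Holdings Ltd, giving 15% + 75% = 90%.
By sibling attribution (R1), Farrukh Varga is treated as also owning Hana Varga's interest in Orion Partners LP, giving 75% + 25% = 100%.
By sibling attribution (R1), Farrukh Varga is treated as owning Hana Varga's 21% interest in Vantage Mining NL.
Chain via Wildmere Holdings Ltd → Copperline Logistics SA (R2): 90% × 30% × 40% = 10.8% of Vantage Mining NL.
Chain via Orion Partners LP → Pinebrook Energy Co. (R2): 100% × 40% × 20% = 8% of Vantage Mining NL.
Direct interest in Vantage Mining NL: 21%.
Aggregating (R3): 10.8% + 8% + 21% = 39.8%.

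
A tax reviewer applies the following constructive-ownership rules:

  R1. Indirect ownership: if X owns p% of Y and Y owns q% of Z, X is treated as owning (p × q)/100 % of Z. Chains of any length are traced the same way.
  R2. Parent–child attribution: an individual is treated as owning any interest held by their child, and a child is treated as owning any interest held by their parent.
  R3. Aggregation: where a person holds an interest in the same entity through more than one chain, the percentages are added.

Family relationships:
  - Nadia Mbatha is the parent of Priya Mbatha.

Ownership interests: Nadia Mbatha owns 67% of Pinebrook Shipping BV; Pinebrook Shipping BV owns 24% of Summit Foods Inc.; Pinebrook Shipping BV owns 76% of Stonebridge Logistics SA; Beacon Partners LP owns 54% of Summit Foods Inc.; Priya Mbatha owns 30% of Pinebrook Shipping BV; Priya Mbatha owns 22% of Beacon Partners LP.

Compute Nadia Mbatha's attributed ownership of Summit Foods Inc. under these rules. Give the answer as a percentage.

By parent–child attribution (R2), Nadia Mbatha is treated as also owning Priya Mbatha's interest in Pinebrook Shipping BV, giving 67% + 30% = 97%.
By parent–child attribution (R2), Nadia Mbatha is treated as owning Priya Mbatha's 22% interest in Beacon Partners LP.
Chain via Pinebrook Shipping BV (R1): 97% × 24% = 23.28% of Summit Foods Inc.
Chain via Beacon Partners LP (R1): 22% × 54% = 11.88% of Summit Foods Inc.
Aggregating (R3): 23.28% + 11.88% = 35.16%.

35.16%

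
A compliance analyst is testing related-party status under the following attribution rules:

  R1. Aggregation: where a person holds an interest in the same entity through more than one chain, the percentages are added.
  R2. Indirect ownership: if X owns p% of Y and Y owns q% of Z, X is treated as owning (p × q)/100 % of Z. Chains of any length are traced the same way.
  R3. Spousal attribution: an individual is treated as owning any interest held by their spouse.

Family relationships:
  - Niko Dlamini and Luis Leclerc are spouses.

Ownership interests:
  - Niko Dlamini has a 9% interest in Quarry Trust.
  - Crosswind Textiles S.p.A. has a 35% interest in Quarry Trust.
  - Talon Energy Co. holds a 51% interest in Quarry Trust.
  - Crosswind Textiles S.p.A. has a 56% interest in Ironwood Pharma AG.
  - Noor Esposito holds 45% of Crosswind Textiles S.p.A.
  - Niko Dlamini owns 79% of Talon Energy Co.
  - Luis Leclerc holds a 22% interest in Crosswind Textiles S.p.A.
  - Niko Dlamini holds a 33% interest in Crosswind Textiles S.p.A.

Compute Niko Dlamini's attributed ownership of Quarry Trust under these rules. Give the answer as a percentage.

By spousal attribution (R3), Niko Dlamini is treated as also owning Luis Leclerc's interest in Crosswind Textiles S.p.A, giving 33% + 22% = 55%.
Chain via Crosswind Textiles S.p.A. (R2): 55% × 35% = 19.25% of Quarry Trust.
Chain via Talon Energy Co. (R2): 79% × 51% = 40.29% of Quarry Trust.
Direct interest in Quarry Trust: 9%.
Aggregating (R1): 19.25% + 40.29% + 9% = 68.54%.

68.54%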